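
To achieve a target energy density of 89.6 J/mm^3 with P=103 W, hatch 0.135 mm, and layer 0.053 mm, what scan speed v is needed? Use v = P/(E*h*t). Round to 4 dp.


v = 103 / (89.6*0.135*0.053) = 160.6644 mm/s


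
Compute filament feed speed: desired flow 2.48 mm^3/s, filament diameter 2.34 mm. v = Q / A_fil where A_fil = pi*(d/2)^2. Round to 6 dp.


A = pi*(2.34/2)^2 = 4.300526
v = 2.48 / 4.300526 = 0.576674 mm/s


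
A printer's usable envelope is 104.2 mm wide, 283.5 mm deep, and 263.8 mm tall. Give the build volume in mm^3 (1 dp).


V = 104.2 * 283.5 * 263.8 = 7792836.7 mm^3


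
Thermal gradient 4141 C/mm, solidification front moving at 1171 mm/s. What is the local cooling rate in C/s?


CR = 4141 * 1171 = 4849111 C/s


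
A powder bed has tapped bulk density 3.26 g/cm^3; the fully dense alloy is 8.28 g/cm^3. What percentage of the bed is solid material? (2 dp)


Packing = (3.26/8.28)*100 = 39.37 %


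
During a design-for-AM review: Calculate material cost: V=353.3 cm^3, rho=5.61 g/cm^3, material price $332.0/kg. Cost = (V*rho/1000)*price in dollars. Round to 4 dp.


Mass = 353.3*5.61/1000 = 1.982013 kg
Cost = 1.982013 * 332.0 = 658.0283 $


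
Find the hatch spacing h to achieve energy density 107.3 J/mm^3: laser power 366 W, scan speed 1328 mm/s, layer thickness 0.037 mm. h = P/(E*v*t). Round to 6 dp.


h = 366 / (107.3*1328*0.037) = 0.06942 mm


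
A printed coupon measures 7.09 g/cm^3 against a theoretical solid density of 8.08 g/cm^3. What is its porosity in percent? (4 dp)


Porosity = (1-7.09/8.08)*100 = 12.2525 %


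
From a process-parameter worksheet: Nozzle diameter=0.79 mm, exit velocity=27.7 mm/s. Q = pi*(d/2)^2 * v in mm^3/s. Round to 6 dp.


A = pi*(0.79/2)^2 = 0.49016699 mm^2
Q = 0.49016699 * 27.7 = 13.577626 mm^3/s


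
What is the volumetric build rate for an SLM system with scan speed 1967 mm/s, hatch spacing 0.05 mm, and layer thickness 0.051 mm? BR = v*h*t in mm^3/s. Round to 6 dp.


Rate = 1967 * 0.05 * 0.051 = 5.01585 mm^3/s


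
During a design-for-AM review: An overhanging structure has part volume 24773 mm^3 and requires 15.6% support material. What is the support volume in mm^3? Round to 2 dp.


V_support = 24773 * 0.156 = 3864.59 mm^3


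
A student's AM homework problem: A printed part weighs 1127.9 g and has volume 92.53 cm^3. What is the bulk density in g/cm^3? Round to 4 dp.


rho = 1127.9 / 92.53 = 12.1896 g/cm^3


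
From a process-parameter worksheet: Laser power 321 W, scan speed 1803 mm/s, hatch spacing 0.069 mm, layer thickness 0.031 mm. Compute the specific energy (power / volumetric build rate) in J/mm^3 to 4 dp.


Build rate = 1803 * 0.069 * 0.031 = 3.856617 mm^3/s
SE = 321 / 3.856617 = 83.2336 J/mm^3


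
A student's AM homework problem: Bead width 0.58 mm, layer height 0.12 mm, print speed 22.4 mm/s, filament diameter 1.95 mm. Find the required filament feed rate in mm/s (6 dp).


Q = 0.58 * 0.12 * 22.4 = 1.55904 mm^3/s
A_fil = pi*(1.95/2)^2 = 2.98647652 mm^2
v_feed = 1.55904 / 2.98647652 = 0.522033 mm/s


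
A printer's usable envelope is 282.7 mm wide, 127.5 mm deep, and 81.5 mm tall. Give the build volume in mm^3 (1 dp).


V = 282.7 * 127.5 * 81.5 = 2937606.4 mm^3


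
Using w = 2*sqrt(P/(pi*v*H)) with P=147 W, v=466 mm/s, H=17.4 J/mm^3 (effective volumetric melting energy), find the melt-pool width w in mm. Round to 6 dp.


w = 2*sqrt(147/(pi*466*17.4)) = 0.151931 mm


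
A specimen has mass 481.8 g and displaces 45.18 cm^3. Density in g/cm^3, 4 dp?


rho = 481.8 / 45.18 = 10.664 g/cm^3


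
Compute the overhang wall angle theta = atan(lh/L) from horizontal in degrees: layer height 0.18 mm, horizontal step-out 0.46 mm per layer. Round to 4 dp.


angle = atan(0.18/0.46) = 21.3706 degrees


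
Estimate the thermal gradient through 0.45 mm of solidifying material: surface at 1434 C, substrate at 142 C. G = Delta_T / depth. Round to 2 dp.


G = (1434-142)/0.45 = 2871.11 C/mm


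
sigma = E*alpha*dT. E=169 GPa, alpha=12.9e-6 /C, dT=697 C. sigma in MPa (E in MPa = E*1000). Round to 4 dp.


sigma = 169*1000 * 12.9e-6 * 697 = 1519.5297 MPa


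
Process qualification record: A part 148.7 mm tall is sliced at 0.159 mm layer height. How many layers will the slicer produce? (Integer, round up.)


Layers = ceil(148.7/0.159) = 936


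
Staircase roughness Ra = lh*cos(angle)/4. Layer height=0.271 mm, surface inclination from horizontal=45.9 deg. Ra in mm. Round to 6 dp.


Ra = 0.271 * cos(45.9) / 4 = 0.047148 mm


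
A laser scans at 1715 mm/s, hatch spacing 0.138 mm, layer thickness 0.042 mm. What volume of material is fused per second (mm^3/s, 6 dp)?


Rate = 1715 * 0.138 * 0.042 = 9.94014 mm^3/s


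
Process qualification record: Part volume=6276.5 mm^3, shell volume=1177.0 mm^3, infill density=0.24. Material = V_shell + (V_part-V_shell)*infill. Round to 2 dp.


V_infill = (6276.5 - 1177.0) * 0.24 = 1223.88
V_total = 1177.0 + 1223.88 = 2400.88 mm^3


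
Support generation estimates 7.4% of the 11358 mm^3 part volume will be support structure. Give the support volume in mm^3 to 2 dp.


V_support = 11358 * 0.074 = 840.49 mm^3


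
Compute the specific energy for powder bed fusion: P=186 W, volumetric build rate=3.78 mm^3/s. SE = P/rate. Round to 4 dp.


SE = 186 / 3.78 = 49.2063 J/mm^3


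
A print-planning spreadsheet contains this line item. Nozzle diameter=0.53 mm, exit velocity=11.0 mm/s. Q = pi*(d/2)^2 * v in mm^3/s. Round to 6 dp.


A = pi*(0.53/2)^2 = 0.22061834 mm^2
Q = 0.22061834 * 11.0 = 2.426802 mm^3/s


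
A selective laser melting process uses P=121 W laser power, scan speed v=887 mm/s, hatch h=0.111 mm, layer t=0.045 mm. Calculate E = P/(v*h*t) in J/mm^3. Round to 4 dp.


E = 121 / (887*0.111*0.045) = 27.3103 J/mm^3


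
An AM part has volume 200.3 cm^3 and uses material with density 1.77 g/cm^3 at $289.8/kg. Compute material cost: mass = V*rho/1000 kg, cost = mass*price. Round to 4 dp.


Mass = 200.3*1.77/1000 = 0.354531 kg
Cost = 0.354531 * 289.8 = 102.7431 $


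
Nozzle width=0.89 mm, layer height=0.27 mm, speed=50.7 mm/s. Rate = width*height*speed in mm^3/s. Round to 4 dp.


Rate = 0.89 * 0.27 * 50.7 = 12.1832 mm^3/s


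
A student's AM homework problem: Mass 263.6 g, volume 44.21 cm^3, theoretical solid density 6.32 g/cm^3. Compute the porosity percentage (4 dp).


rho_part = 263.6 / 44.21 = 5.96245193 g/cm^3
Porosity = (1 - 5.96245193/6.32)*100 = 5.6574 %


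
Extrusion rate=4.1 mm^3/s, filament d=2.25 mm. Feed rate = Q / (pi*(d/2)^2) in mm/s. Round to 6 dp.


A = pi*(2.25/2)^2 = 3.976078
v = 4.1 / 3.976078 = 1.031167 mm/s


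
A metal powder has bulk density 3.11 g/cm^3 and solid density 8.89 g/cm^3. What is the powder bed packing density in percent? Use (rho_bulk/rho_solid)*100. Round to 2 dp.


Packing = (3.11/8.89)*100 = 34.98 %


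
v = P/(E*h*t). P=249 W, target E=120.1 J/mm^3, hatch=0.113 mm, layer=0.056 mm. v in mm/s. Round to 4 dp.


v = 249 / (120.1*0.113*0.056) = 327.6347 mm/s


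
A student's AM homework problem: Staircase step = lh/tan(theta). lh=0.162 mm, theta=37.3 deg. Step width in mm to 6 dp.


step = 0.162 / tan(37.3) = 0.212655 mm


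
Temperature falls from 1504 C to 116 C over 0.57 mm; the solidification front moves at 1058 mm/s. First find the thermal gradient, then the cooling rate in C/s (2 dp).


G = (1504-116)/0.57 = 2435.0877193 C/mm
CR = 2435.0877193 * 1058 = 2576322.81 C/s


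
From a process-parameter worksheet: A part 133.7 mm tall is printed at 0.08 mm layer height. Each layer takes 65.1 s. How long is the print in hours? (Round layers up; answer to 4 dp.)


Layers = ceil(133.7/0.08) = 1672
t = 1672 * 65.1 / 3600 = 30.2353 hrs


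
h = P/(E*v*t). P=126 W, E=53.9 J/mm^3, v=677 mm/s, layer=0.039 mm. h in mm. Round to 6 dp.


h = 126 / (53.9*677*0.039) = 0.088538 mm


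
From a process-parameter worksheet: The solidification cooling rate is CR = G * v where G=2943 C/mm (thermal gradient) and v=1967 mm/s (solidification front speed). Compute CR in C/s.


CR = 2943 * 1967 = 5788881 C/s


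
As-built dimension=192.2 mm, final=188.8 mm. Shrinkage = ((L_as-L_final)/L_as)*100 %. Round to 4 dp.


Shrinkage = ((192.2-188.8)/192.2)*100 = 1.769 %


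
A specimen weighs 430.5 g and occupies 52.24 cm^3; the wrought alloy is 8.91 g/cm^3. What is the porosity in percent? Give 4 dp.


rho_part = 430.5 / 52.24 = 8.24081164 g/cm^3
Porosity = (1 - 8.24081164/8.91)*100 = 7.5105 %


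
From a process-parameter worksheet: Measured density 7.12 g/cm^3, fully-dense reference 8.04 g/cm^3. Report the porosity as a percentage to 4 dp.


Porosity = (1-7.12/8.04)*100 = 11.4428 %


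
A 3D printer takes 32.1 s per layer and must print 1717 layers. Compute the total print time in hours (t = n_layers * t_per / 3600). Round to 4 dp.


t = 1717 * 32.1 / 3600 = 15.3099 hrs


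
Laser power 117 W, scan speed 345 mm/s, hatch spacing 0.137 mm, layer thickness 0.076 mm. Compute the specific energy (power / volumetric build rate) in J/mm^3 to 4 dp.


Build rate = 345 * 0.137 * 0.076 = 3.59214 mm^3/s
SE = 117 / 3.59214 = 32.5711 J/mm^3


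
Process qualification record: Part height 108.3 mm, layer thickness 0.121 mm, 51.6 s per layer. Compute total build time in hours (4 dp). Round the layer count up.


Layers = ceil(108.3/0.121) = 896
t = 896 * 51.6 / 3600 = 12.8427 hrs


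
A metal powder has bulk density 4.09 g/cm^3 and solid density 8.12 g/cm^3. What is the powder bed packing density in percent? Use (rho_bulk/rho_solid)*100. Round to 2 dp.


Packing = (4.09/8.12)*100 = 50.37 %


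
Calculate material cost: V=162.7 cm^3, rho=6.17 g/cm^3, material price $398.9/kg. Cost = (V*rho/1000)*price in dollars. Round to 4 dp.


Mass = 162.7*6.17/1000 = 1.003859 kg
Cost = 1.003859 * 398.9 = 400.4394 $


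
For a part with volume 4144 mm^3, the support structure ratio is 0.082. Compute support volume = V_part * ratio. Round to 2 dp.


V_support = 4144 * 0.082 = 339.81 mm^3


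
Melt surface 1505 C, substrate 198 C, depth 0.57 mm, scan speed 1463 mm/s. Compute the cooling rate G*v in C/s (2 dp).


G = (1505-198)/0.57 = 2292.98245614 C/mm
CR = 2292.98245614 * 1463 = 3354633.33 C/s


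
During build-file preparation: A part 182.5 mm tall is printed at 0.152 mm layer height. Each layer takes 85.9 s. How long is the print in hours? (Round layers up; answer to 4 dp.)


Layers = ceil(182.5/0.152) = 1201
t = 1201 * 85.9 / 3600 = 28.6572 hrs


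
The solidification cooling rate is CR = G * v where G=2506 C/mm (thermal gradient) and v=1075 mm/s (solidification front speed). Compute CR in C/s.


CR = 2506 * 1075 = 2693950 C/s


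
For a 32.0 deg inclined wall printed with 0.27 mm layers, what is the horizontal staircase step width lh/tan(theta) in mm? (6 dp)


step = 0.27 / tan(32.0) = 0.43209 mm


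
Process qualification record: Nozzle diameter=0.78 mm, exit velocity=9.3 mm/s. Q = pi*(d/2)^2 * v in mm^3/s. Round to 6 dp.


A = pi*(0.78/2)^2 = 0.47783624 mm^2
Q = 0.47783624 * 9.3 = 4.443877 mm^3/s


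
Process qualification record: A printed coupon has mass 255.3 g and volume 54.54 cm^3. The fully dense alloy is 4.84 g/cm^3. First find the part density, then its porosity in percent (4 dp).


rho_part = 255.3 / 54.54 = 4.6809681 g/cm^3
Porosity = (1 - 4.6809681/4.84)*100 = 3.2858 %


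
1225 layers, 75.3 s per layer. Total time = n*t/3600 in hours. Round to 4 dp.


t = 1225 * 75.3 / 3600 = 25.6229 hrs


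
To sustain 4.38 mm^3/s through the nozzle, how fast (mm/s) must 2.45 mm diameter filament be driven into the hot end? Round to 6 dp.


A = pi*(2.45/2)^2 = 4.714352
v = 4.38 / 4.714352 = 0.929078 mm/s


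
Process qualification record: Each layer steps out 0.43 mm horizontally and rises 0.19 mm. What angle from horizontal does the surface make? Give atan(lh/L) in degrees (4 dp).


angle = atan(0.19/0.43) = 23.8387 degrees


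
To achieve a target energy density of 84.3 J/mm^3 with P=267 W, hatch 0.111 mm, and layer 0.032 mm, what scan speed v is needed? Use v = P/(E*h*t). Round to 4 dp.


v = 267 / (84.3*0.111*0.032) = 891.6835 mm/s


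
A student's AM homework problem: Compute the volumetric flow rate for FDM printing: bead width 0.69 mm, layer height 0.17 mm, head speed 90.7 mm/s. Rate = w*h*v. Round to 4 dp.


Rate = 0.69 * 0.17 * 90.7 = 10.6391 mm^3/s


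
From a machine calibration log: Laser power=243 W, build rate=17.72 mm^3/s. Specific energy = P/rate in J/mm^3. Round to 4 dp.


SE = 243 / 17.72 = 13.7133 J/mm^3


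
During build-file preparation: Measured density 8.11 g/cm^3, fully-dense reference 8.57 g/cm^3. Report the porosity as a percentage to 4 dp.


Porosity = (1-8.11/8.57)*100 = 5.3676 %


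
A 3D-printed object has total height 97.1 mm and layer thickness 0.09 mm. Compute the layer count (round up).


Layers = ceil(97.1/0.09) = 1079


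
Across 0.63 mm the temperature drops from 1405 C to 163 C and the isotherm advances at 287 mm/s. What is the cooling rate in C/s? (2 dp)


G = (1405-163)/0.63 = 1971.42857143 C/mm
CR = 1971.42857143 * 287 = 565800.0 C/s


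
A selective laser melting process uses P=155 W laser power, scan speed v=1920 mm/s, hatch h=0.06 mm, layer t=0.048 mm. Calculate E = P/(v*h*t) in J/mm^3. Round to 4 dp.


E = 155 / (1920*0.06*0.048) = 28.031 J/mm^3


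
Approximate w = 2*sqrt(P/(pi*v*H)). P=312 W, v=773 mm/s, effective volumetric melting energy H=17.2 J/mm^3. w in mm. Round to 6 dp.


w = 2*sqrt(312/(pi*773*17.2)) = 0.172854 mm


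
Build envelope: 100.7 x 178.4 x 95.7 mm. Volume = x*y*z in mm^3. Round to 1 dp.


V = 100.7 * 178.4 * 95.7 = 1719239.0 mm^3


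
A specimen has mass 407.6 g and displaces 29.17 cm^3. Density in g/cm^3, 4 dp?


rho = 407.6 / 29.17 = 13.9733 g/cm^3


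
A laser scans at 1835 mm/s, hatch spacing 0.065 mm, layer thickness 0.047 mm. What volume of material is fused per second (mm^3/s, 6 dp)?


Rate = 1835 * 0.065 * 0.047 = 5.605925 mm^3/s


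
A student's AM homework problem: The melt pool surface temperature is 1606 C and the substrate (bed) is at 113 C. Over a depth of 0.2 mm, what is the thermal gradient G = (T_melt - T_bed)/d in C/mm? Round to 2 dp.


G = (1606-113)/0.2 = 7465.0 C/mm


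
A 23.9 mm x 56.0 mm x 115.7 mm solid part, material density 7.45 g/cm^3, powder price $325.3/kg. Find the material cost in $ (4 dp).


V = 23.9 * 56.0 * 115.7 = 154852.88 mm^3 = 154.85288 cm^3
Mass = 154.85288 * 7.45 / 1000 = 1.15365396 kg
Cost = 1.15365396 * 325.3 = 375.2836 $


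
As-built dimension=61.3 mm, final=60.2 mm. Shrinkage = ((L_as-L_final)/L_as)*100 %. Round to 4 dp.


Shrinkage = ((61.3-60.2)/61.3)*100 = 1.7945 %


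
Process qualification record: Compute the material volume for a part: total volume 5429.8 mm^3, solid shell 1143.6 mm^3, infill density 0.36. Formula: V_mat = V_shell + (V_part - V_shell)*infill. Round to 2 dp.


V_infill = (5429.8 - 1143.6) * 0.36 = 1543.03
V_total = 1143.6 + 1543.03 = 2686.63 mm^3


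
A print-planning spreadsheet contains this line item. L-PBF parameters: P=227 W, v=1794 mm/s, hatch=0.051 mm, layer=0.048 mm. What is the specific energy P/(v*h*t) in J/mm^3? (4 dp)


Build rate = 1794 * 0.051 * 0.048 = 4.391712 mm^3/s
SE = 227 / 4.391712 = 51.6883 J/mm^3


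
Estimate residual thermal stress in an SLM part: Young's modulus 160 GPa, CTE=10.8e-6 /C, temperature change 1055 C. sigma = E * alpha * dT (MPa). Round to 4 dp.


sigma = 160*1000 * 10.8e-6 * 1055 = 1823.04 MPa


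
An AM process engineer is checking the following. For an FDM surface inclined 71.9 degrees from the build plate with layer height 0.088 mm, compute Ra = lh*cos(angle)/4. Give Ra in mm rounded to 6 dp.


Ra = 0.088 * cos(71.9) / 4 = 0.006835 mm


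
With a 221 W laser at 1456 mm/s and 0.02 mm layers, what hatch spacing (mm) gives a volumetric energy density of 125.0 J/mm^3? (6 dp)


h = 221 / (125.0*1456*0.02) = 0.060714 mm


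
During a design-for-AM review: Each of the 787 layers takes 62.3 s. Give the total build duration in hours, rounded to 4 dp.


t = 787 * 62.3 / 3600 = 13.6195 hrs


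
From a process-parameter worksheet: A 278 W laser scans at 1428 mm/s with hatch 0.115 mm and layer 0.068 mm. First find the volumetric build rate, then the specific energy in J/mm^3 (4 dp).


Build rate = 1428 * 0.115 * 0.068 = 11.16696 mm^3/s
SE = 278 / 11.16696 = 24.8949 J/mm^3


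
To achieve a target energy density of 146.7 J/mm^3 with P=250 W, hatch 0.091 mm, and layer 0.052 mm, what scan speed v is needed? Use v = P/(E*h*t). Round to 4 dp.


v = 250 / (146.7*0.091*0.052) = 360.1349 mm/s


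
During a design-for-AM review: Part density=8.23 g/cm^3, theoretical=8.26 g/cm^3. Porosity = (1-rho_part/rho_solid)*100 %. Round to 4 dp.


Porosity = (1-8.23/8.26)*100 = 0.3632 %


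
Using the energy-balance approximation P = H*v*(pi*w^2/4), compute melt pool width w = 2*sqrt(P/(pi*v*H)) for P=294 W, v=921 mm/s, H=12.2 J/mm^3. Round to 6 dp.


w = 2*sqrt(294/(pi*921*12.2)) = 0.182524 mm


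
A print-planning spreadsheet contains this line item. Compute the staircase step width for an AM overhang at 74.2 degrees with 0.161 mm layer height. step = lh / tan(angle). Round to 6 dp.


step = 0.161 / tan(74.2) = 0.045558 mm


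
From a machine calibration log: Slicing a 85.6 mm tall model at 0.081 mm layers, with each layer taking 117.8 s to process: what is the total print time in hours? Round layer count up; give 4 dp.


Layers = ceil(85.6/0.081) = 1057
t = 1057 * 117.8 / 3600 = 34.5874 hrs


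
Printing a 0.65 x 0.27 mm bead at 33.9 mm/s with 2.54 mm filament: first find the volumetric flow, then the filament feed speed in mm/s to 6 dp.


Q = 0.65 * 0.27 * 33.9 = 5.94945 mm^3/s
A_fil = pi*(2.54/2)^2 = 5.06707479 mm^2
v_feed = 5.94945 / 5.06707479 = 1.174139 mm/s


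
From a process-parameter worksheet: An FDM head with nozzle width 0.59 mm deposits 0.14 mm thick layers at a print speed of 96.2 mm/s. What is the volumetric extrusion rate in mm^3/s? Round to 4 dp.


Rate = 0.59 * 0.14 * 96.2 = 7.9461 mm^3/s


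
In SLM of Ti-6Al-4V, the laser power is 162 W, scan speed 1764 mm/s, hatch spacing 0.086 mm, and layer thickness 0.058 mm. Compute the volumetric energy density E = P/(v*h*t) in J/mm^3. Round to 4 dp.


E = 162 / (1764*0.086*0.058) = 18.4115 J/mm^3


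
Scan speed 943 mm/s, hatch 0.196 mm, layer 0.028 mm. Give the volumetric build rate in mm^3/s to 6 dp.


Rate = 943 * 0.196 * 0.028 = 5.175184 mm^3/s


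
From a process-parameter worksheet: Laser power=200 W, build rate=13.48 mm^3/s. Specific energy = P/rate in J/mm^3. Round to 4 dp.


SE = 200 / 13.48 = 14.8368 J/mm^3


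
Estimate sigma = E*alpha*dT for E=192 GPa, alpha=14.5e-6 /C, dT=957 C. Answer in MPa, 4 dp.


sigma = 192*1000 * 14.5e-6 * 957 = 2664.288 MPa


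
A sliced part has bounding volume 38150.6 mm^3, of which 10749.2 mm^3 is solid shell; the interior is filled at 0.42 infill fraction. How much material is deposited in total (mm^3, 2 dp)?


V_infill = (38150.6 - 10749.2) * 0.42 = 11508.59
V_total = 10749.2 + 11508.59 = 22257.79 mm^3


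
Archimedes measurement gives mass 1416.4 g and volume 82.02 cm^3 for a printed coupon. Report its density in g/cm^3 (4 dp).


rho = 1416.4 / 82.02 = 17.269 g/cm^3


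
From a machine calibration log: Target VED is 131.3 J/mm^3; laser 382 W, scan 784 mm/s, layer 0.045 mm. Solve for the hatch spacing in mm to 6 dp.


h = 382 / (131.3*784*0.045) = 0.082465 mm


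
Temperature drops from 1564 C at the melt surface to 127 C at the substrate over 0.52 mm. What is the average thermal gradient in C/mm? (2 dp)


G = (1564-127)/0.52 = 2763.46 C/mm


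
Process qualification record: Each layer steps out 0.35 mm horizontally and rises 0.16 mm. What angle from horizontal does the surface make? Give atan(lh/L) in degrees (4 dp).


angle = atan(0.16/0.35) = 24.5672 degrees


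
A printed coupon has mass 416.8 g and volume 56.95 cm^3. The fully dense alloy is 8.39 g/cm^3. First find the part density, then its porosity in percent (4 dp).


rho_part = 416.8 / 56.95 = 7.31870061 g/cm^3
Porosity = (1 - 7.31870061/8.39)*100 = 12.7688 %


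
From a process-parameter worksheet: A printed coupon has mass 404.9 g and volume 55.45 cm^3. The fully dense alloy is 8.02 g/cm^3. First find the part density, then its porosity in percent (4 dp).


rho_part = 404.9 / 55.45 = 7.30207394 g/cm^3
Porosity = (1 - 7.30207394/8.02)*100 = 8.9517 %


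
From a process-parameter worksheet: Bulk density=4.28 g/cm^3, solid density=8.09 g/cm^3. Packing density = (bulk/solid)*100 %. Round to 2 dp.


Packing = (4.28/8.09)*100 = 52.9 %


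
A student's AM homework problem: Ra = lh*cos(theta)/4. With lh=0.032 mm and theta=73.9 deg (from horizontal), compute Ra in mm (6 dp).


Ra = 0.032 * cos(73.9) / 4 = 0.002219 mm


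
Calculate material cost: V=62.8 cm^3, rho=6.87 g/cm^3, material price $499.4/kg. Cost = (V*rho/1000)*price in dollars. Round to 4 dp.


Mass = 62.8*6.87/1000 = 0.431436 kg
Cost = 0.431436 * 499.4 = 215.4591 $


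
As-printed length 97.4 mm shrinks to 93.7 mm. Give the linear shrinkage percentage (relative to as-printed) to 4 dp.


Shrinkage = ((97.4-93.7)/97.4)*100 = 3.7988 %


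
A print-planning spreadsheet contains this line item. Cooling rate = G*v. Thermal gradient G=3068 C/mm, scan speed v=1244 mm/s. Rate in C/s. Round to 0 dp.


CR = 3068 * 1244 = 3816592 C/s


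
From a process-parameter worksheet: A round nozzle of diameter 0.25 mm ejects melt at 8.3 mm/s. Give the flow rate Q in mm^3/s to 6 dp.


A = pi*(0.25/2)^2 = 0.04908739 mm^2
Q = 0.04908739 * 8.3 = 0.407425 mm^3/s


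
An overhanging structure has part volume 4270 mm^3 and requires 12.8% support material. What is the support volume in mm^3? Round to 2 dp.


V_support = 4270 * 0.128 = 546.56 mm^3


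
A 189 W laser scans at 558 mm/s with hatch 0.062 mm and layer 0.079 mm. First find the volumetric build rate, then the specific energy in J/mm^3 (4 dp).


Build rate = 558 * 0.062 * 0.079 = 2.733084 mm^3/s
SE = 189 / 2.733084 = 69.1526 J/mm^3


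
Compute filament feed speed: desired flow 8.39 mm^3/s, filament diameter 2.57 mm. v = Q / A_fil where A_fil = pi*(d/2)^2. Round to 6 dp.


A = pi*(2.57/2)^2 = 5.187476
v = 8.39 / 5.187476 = 1.617357 mm/s


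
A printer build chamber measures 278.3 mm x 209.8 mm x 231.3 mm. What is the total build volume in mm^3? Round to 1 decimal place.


V = 278.3 * 209.8 * 231.3 = 13504991.7 mm^3


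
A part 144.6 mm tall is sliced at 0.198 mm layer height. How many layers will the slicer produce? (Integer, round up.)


Layers = ceil(144.6/0.198) = 731


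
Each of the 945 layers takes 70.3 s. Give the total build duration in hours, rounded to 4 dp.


t = 945 * 70.3 / 3600 = 18.4538 hrs


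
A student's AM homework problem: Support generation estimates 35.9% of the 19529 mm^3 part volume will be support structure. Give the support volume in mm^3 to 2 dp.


V_support = 19529 * 0.359 = 7010.91 mm^3


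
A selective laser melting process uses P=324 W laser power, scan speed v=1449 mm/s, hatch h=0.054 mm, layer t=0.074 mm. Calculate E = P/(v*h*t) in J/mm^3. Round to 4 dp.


E = 324 / (1449*0.054*0.074) = 55.9566 J/mm^3


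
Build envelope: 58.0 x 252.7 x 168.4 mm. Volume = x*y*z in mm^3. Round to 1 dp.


V = 58.0 * 252.7 * 168.4 = 2468171.4 mm^3


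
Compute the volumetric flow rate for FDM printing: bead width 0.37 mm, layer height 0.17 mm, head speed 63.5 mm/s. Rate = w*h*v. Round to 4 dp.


Rate = 0.37 * 0.17 * 63.5 = 3.9942 mm^3/s


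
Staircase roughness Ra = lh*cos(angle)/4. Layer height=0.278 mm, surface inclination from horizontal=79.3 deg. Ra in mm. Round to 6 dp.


Ra = 0.278 * cos(79.3) / 4 = 0.012904 mm


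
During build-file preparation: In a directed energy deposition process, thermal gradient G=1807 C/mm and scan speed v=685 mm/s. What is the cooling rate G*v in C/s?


CR = 1807 * 685 = 1237795 C/s


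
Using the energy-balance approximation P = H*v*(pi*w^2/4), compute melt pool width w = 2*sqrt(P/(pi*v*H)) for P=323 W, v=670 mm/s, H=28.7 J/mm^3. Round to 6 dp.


w = 2*sqrt(323/(pi*670*28.7)) = 0.146244 mm


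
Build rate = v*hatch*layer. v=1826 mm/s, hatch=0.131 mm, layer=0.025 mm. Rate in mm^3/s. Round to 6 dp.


Rate = 1826 * 0.131 * 0.025 = 5.98015 mm^3/s


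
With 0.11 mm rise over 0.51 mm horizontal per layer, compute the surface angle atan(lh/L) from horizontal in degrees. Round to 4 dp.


angle = atan(0.11/0.51) = 12.1715 degrees


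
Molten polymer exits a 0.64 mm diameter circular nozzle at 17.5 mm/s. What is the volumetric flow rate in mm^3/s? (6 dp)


A = pi*(0.64/2)^2 = 0.32169909 mm^2
Q = 0.32169909 * 17.5 = 5.629734 mm^3/s


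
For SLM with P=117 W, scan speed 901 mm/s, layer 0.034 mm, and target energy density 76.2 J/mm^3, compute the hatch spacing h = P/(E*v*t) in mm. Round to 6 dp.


h = 117 / (76.2*901*0.034) = 0.050122 mm


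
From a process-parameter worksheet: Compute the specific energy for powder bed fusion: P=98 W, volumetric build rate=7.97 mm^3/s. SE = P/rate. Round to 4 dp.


SE = 98 / 7.97 = 12.2961 J/mm^3


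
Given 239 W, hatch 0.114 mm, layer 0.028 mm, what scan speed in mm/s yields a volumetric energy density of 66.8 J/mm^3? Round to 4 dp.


v = 239 / (66.8*0.114*0.028) = 1120.8785 mm/s


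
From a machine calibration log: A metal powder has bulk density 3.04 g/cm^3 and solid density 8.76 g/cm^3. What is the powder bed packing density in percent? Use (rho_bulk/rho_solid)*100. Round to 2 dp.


Packing = (3.04/8.76)*100 = 34.7 %


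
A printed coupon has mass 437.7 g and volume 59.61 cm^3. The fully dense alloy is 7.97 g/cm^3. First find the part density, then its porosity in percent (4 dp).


rho_part = 437.7 / 59.61 = 7.34272773 g/cm^3
Porosity = (1 - 7.34272773/7.97)*100 = 7.8704 %


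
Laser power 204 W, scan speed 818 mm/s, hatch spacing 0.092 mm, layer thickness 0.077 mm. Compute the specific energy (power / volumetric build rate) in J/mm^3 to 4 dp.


Build rate = 818 * 0.092 * 0.077 = 5.794712 mm^3/s
SE = 204 / 5.794712 = 35.2045 J/mm^3


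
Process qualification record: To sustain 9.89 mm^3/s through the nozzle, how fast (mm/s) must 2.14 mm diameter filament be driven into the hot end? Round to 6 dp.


A = pi*(2.14/2)^2 = 3.596809
v = 9.89 / 3.596809 = 2.749659 mm/s


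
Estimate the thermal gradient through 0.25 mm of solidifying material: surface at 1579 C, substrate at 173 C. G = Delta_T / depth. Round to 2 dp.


G = (1579-173)/0.25 = 5624.0 C/mm


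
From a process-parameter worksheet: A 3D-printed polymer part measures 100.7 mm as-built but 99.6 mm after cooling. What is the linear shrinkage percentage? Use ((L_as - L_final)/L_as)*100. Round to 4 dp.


Shrinkage = ((100.7-99.6)/100.7)*100 = 1.0924 %


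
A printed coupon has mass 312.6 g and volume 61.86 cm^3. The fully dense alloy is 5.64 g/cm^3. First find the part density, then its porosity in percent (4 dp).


rho_part = 312.6 / 61.86 = 5.05334627 g/cm^3
Porosity = (1 - 5.05334627/5.64)*100 = 10.4017 %


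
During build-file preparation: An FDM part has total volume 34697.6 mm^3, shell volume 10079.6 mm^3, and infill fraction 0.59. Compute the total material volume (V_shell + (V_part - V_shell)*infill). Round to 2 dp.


V_infill = (34697.6 - 10079.6) * 0.59 = 14524.62
V_total = 10079.6 + 14524.62 = 24604.22 mm^3


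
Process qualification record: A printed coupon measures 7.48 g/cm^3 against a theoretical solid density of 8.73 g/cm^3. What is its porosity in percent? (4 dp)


Porosity = (1-7.48/8.73)*100 = 14.3184 %


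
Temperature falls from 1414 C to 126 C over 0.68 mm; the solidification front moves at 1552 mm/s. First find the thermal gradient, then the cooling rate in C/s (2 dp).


G = (1414-126)/0.68 = 1894.11764706 C/mm
CR = 1894.11764706 * 1552 = 2939670.59 C/s


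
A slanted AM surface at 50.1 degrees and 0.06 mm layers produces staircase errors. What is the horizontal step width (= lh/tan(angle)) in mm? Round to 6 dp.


step = 0.06 / tan(50.1) = 0.050168 mm


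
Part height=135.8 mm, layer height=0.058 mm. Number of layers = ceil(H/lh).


Layers = ceil(135.8/0.058) = 2342


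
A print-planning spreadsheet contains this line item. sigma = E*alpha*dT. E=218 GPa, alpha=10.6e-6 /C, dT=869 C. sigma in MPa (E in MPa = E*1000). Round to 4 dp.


sigma = 218*1000 * 10.6e-6 * 869 = 2008.0852 MPa


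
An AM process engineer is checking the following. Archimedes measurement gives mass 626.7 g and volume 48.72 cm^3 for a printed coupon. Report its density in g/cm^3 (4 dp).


rho = 626.7 / 48.72 = 12.8633 g/cm^3


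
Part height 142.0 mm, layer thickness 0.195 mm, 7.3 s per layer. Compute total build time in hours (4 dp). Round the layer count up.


Layers = ceil(142.0/0.195) = 729
t = 729 * 7.3 / 3600 = 1.4783 hrs


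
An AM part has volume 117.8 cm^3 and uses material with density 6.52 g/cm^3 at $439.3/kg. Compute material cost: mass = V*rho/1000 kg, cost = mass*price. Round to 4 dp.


Mass = 117.8*6.52/1000 = 0.768056 kg
Cost = 0.768056 * 439.3 = 337.407 $


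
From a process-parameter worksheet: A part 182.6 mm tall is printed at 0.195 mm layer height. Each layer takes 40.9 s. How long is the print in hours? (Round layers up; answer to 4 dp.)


Layers = ceil(182.6/0.195) = 937
t = 937 * 40.9 / 3600 = 10.6454 hrs


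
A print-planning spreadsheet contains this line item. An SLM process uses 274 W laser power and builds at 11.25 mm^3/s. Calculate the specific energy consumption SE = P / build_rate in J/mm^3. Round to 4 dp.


SE = 274 / 11.25 = 24.3556 J/mm^3


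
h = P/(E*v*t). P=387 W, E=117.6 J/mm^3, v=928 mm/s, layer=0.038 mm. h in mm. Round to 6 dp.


h = 387 / (117.6*928*0.038) = 0.093319 mm


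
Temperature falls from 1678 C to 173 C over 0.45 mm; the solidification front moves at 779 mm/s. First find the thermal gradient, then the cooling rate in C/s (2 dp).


G = (1678-173)/0.45 = 3344.44444444 C/mm
CR = 3344.44444444 * 779 = 2605322.22 C/s


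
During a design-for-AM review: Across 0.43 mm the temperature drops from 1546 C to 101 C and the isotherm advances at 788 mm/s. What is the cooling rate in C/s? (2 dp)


G = (1546-101)/0.43 = 3360.46511628 C/mm
CR = 3360.46511628 * 788 = 2648046.51 C/s


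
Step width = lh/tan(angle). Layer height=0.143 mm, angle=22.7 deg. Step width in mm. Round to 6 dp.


step = 0.143 / tan(22.7) = 0.341853 mm


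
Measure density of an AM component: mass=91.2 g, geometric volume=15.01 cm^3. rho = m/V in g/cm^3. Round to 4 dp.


rho = 91.2 / 15.01 = 6.0759 g/cm^3


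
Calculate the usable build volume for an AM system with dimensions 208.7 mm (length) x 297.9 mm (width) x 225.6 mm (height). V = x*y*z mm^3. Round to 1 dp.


V = 208.7 * 297.9 * 225.6 = 14025942.3 mm^3


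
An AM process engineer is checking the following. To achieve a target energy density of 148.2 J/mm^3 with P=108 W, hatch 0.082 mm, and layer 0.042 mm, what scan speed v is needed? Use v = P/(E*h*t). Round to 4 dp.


v = 108 / (148.2*0.082*0.042) = 211.5984 mm/s


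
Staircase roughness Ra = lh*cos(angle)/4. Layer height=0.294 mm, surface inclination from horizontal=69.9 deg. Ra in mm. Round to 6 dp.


Ra = 0.294 * cos(69.9) / 4 = 0.025259 mm


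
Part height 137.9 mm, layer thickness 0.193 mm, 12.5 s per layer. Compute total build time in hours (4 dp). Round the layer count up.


Layers = ceil(137.9/0.193) = 715
t = 715 * 12.5 / 3600 = 2.4826 hrs


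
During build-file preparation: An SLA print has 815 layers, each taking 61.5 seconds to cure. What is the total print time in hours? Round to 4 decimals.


t = 815 * 61.5 / 3600 = 13.9229 hrs


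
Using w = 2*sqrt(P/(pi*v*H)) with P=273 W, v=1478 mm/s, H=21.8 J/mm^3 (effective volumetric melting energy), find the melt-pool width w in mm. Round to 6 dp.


w = 2*sqrt(273/(pi*1478*21.8)) = 0.103865 mm


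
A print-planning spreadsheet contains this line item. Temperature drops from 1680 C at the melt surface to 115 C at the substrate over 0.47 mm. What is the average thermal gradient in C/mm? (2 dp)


G = (1680-115)/0.47 = 3329.79 C/mm


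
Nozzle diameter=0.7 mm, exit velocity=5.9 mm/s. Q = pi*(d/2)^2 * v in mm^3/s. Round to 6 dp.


A = pi*(0.7/2)^2 = 0.3848451 mm^2
Q = 0.3848451 * 5.9 = 2.270586 mm^3/s


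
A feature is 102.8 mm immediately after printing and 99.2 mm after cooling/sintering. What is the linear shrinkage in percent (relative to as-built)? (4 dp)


Shrinkage = ((102.8-99.2)/102.8)*100 = 3.5019 %


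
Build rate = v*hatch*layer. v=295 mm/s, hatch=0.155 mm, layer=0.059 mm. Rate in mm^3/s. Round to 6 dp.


Rate = 295 * 0.155 * 0.059 = 2.697775 mm^3/s


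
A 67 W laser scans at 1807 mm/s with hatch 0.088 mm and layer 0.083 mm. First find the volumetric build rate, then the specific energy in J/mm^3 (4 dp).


Build rate = 1807 * 0.088 * 0.083 = 13.198328 mm^3/s
SE = 67 / 13.198328 = 5.0764 J/mm^3


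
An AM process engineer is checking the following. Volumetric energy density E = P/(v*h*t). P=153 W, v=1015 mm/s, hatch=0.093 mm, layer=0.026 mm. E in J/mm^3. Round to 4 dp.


E = 153 / (1015*0.093*0.026) = 62.3403 J/mm^3


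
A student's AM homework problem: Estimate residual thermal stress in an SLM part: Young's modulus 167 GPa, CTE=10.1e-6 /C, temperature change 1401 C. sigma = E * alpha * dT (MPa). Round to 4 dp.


sigma = 167*1000 * 10.1e-6 * 1401 = 2363.0667 MPa


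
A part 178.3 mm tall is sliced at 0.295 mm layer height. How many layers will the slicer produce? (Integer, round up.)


Layers = ceil(178.3/0.295) = 605


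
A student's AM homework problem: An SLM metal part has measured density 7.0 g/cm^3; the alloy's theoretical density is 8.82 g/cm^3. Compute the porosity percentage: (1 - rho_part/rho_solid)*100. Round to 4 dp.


Porosity = (1-7.0/8.82)*100 = 20.6349 %


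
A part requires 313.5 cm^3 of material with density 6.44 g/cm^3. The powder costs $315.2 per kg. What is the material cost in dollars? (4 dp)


Mass = 313.5*6.44/1000 = 2.01894 kg
Cost = 2.01894 * 315.2 = 636.3699 $


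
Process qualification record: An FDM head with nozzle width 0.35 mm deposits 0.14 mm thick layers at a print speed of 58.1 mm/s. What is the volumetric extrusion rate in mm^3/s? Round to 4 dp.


Rate = 0.35 * 0.14 * 58.1 = 2.8469 mm^3/s


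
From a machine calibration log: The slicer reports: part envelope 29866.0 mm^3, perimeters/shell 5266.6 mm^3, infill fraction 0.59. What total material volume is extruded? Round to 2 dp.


V_infill = (29866.0 - 5266.6) * 0.59 = 14513.65
V_total = 5266.6 + 14513.65 = 19780.25 mm^3


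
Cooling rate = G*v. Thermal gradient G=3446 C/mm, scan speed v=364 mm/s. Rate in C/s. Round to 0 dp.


CR = 3446 * 364 = 1254344 C/s


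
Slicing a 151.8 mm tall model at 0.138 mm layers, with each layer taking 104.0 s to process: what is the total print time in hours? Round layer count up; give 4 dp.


Layers = ceil(151.8/0.138) = 1100
t = 1100 * 104.0 / 3600 = 31.7778 hrs


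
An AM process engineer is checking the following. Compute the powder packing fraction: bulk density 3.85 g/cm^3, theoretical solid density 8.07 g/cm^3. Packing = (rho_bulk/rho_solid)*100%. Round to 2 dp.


Packing = (3.85/8.07)*100 = 47.71 %


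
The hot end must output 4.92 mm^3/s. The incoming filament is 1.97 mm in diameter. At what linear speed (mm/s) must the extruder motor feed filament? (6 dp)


A = pi*(1.97/2)^2 = 3.048052
v = 4.92 / 3.048052 = 1.614146 mm/s


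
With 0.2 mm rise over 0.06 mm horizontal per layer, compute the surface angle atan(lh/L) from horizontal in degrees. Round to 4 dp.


angle = atan(0.2/0.06) = 73.3008 degrees


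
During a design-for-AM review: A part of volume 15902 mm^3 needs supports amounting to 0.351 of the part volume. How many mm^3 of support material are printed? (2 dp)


V_support = 15902 * 0.351 = 5581.6 mm^3


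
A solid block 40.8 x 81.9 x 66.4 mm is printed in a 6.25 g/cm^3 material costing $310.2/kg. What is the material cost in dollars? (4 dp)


V = 40.8 * 81.9 * 66.4 = 221876.928 mm^3 = 221.876928 cm^3
Mass = 221.876928 * 6.25 / 1000 = 1.3867308 kg
Cost = 1.3867308 * 310.2 = 430.1639 $


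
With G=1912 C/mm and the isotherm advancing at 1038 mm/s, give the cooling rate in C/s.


CR = 1912 * 1038 = 1984656 C/s


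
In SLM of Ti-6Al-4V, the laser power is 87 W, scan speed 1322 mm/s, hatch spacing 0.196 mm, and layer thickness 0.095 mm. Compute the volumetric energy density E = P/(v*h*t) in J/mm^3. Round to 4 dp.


E = 87 / (1322*0.196*0.095) = 3.5343 J/mm^3


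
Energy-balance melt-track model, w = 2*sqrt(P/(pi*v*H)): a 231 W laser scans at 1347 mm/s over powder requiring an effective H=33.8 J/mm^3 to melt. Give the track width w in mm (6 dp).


w = 2*sqrt(231/(pi*1347*33.8)) = 0.080375 mm


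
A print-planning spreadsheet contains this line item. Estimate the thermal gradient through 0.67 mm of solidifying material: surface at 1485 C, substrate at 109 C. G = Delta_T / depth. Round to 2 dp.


G = (1485-109)/0.67 = 2053.73 C/mm


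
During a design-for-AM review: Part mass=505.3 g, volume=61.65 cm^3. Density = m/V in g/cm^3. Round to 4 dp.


rho = 505.3 / 61.65 = 8.1963 g/cm^3


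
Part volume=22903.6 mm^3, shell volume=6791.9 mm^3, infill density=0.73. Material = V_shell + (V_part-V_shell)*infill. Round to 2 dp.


V_infill = (22903.6 - 6791.9) * 0.73 = 11761.54
V_total = 6791.9 + 11761.54 = 18553.44 mm^3


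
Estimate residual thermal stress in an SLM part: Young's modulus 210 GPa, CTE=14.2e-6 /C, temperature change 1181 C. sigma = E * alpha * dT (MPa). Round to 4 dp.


sigma = 210*1000 * 14.2e-6 * 1181 = 3521.742 MPa


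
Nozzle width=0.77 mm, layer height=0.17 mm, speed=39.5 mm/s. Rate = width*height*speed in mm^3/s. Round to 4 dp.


Rate = 0.77 * 0.17 * 39.5 = 5.1706 mm^3/s


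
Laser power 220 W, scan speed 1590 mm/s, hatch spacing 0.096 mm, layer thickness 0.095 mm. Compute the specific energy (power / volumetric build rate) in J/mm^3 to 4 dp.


Build rate = 1590 * 0.096 * 0.095 = 14.5008 mm^3/s
SE = 220 / 14.5008 = 15.1716 J/mm^3


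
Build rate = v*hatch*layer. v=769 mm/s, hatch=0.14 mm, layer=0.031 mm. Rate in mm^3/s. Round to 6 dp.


Rate = 769 * 0.14 * 0.031 = 3.33746 mm^3/s


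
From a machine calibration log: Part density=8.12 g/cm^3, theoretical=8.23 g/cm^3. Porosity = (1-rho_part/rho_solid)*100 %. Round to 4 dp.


Porosity = (1-8.12/8.23)*100 = 1.3366 %


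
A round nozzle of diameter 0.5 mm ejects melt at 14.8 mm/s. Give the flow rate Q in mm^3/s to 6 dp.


A = pi*(0.5/2)^2 = 0.19634954 mm^2
Q = 0.19634954 * 14.8 = 2.905973 mm^3/s


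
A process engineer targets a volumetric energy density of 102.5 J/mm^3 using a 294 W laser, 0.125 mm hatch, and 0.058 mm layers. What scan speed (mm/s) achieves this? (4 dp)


v = 294 / (102.5*0.125*0.058) = 395.6266 mm/s


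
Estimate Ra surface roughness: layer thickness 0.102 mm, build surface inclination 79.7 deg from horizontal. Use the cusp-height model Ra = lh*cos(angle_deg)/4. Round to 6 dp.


Ra = 0.102 * cos(79.7) / 4 = 0.004559 mm


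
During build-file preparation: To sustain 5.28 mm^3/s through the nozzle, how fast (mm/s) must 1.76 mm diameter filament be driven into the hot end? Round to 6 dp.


A = pi*(1.76/2)^2 = 2.432849
v = 5.28 / 2.432849 = 2.170295 mm/s
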